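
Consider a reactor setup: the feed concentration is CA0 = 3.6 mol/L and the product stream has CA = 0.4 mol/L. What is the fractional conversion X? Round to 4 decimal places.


X = (CA0 - CA) / CA0
X = (3.6 - 0.4) / 3.6
X = 3.2 / 3.6
X = 0.8889


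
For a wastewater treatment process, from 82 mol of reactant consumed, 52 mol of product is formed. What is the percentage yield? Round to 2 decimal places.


Yield = (moles product / moles consumed) * 100%
Yield = (52 / 82) * 100
Yield = 0.6341 * 100
Yield = 63.41%


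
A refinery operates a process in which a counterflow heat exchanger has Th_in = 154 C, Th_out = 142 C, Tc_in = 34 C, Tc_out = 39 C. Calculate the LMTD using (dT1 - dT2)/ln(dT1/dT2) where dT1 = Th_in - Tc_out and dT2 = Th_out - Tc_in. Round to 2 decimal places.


dT1 = Th_in - Tc_out = 154 - 39 = 115
dT2 = Th_out - Tc_in = 142 - 34 = 108
LMTD = (dT1 - dT2) / ln(dT1/dT2)
LMTD = (115 - 108) / ln(115/108)
LMTD = 111.46 K


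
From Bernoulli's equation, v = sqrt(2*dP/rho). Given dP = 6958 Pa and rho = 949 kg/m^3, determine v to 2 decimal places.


v = sqrt(2*dP/rho)
v = sqrt(2*6958/949)
v = sqrt(14.663857)
v = 3.83 m/s


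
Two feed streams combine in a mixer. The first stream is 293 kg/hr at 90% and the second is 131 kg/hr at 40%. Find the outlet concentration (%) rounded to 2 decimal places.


Mass balance on solute: F1*x1 + F2*x2 = F3*x3
F3 = F1 + F2 = 293 + 131 = 424 kg/hr
x3 = (F1*x1 + F2*x2)/F3
x3 = (293*0.9 + 131*0.4) / 424
x3 = 74.55%


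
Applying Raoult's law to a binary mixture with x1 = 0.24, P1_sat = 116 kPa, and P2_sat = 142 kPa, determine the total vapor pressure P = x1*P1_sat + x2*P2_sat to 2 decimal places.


P = x1*P1_sat + x2*P2_sat
x2 = 1 - x1 = 1 - 0.24 = 0.76
P = 0.24*116 + 0.76*142
P = 27.84 + 107.92
P = 135.76 kPa


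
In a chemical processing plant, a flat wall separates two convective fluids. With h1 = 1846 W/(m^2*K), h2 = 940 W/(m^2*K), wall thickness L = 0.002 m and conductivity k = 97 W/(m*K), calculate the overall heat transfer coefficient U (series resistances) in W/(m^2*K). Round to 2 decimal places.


1/U = 1/h1 + L/k + 1/h2
1/U = 1/1846 + 0.002/97 + 1/940
1/U = 0.0005417118 + 2.06186e-05 + 0.0010638298
1/U = 0.0016261602
U = 614.95 W/(m^2*K)


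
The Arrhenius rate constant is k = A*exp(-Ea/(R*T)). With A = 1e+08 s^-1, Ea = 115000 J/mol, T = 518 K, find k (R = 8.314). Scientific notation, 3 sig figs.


k = A * exp(-Ea/(R*T))
k = 1e+08 * exp(-115000 / (8.314 * 518))
k = 1e+08 * exp(-26.702877)
k = 2.53e-04


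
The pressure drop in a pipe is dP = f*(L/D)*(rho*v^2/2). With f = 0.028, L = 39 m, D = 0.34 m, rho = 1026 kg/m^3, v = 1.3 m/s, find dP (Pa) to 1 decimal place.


dP = f * (L/D) * (rho*v^2/2)
dP = 0.028 * (39/0.34) * (1026*1.3^2/2)
L/D = 114.70588235
rho*v^2/2 = 1026*1.69/2 = 866.97
dP = 0.028 * 114.70588235 * 866.97
dP = 2784.5 Pa


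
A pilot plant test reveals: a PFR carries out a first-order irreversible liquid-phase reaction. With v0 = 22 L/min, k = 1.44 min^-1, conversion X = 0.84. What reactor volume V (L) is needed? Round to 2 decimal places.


V = (v0/k) * ln(1/(1-X))
V = (22/1.44) * ln(1/(1-0.84))
V = 15.277778 * ln(6.25)
V = 15.277778 * 1.832581
V = 28.00 L


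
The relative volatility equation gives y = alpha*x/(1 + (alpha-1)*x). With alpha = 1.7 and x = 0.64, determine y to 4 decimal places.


y = alpha*x / (1 + (alpha-1)*x)
y = 1.7*0.64 / (1 + (1.7-1)*0.64)
y = 1.088 / (1 + 0.448)
y = 1.088 / 1.448
y = 0.7514


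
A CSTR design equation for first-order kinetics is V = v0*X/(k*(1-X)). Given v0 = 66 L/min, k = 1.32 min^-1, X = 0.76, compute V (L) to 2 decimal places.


V = v0 * X / (k * (1 - X))
V = 66 * 0.76 / (1.32 * (1 - 0.76))
V = 50.16 / (1.32 * 0.24)
V = 50.16 / 0.3168
V = 158.33 L


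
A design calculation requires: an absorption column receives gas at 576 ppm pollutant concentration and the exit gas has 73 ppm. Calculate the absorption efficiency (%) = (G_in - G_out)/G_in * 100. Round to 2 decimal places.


Efficiency = (G_in - G_out) / G_in * 100%
Efficiency = (576 - 73) / 576 * 100
Efficiency = 503 / 576 * 100
Efficiency = 87.33%


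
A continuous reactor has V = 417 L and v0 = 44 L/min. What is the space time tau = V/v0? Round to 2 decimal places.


tau = V / v0
tau = 417 / 44
tau = 9.48 min


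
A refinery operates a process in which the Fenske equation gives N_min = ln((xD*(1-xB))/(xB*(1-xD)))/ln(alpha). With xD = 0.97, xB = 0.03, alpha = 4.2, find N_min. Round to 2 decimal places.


N_min = ln((xD*(1-xB))/(xB*(1-xD))) / ln(alpha)
Numerator inside ln: 0.9409 / 0.0009 = 1045.444444
ln(1045.444444) = 6.952197
ln(alpha) = ln(4.2) = 1.435085
N_min = 6.952197 / 1.435085 = 4.84


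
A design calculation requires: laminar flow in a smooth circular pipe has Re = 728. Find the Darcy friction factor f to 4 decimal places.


f = 64 / Re
f = 64 / 728
f = 0.0879


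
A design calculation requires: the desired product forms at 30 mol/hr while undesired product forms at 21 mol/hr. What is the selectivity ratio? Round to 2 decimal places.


S = desired product rate / undesired product rate
S = 30 / 21
S = 1.43


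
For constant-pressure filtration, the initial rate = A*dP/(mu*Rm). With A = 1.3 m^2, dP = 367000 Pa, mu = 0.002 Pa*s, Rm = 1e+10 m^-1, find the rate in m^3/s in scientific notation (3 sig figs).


rate = A * dP / (mu * Rm)
rate = 1.3 * 367000 / (0.002 * 1e+10)
rate = 477100.0 / 2.000e+07
rate = 2.39e-02 m^3/s


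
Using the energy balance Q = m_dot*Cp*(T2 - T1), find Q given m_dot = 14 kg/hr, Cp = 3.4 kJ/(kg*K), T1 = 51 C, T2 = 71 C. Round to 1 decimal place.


Q = m_dot * Cp * (T2 - T1)
Q = 14 * 3.4 * (71 - 51)
Q = 14 * 3.4 * 20
Q = 952.0 kJ/hr


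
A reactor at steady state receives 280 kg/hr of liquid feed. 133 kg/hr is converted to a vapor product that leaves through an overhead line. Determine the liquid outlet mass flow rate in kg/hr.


Steady-state mass balance on the main outlet: F_out = F_in - F_removed
F_out = 280 - 133
F_out = 147 kg/hr


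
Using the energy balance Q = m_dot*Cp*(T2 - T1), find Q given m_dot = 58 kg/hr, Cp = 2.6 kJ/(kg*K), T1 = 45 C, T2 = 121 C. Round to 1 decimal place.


Q = m_dot * Cp * (T2 - T1)
Q = 58 * 2.6 * (121 - 45)
Q = 58 * 2.6 * 76
Q = 11460.8 kJ/hr


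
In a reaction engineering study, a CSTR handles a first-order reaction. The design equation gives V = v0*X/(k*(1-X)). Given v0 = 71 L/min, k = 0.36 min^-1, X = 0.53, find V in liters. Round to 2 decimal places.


V = v0 * X / (k * (1 - X))
V = 71 * 0.53 / (0.36 * (1 - 0.53))
V = 37.63 / (0.36 * 0.47)
V = 37.63 / 0.1692
V = 222.40 L


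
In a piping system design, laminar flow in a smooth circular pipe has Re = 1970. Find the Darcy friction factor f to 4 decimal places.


f = 64 / Re
f = 64 / 1970
f = 0.0325


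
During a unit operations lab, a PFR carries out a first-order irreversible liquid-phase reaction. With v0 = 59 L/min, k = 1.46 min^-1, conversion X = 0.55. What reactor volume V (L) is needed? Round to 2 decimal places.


V = (v0/k) * ln(1/(1-X))
V = (59/1.46) * ln(1/(1-0.55))
V = 40.410959 * ln(2.222222)
V = 40.410959 * 0.798508
V = 32.27 L


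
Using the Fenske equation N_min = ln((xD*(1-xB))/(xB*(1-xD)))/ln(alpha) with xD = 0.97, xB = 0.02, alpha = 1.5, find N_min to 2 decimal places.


N_min = ln((xD*(1-xB))/(xB*(1-xD))) / ln(alpha)
Numerator inside ln: 0.9506 / 0.0006 = 1584.333333
ln(1584.333333) = 7.367919
ln(alpha) = ln(1.5) = 0.405465
N_min = 7.367919 / 0.405465 = 18.17


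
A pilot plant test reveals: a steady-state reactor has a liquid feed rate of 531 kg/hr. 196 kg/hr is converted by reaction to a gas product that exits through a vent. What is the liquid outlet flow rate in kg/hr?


Steady-state mass balance on the main outlet: F_out = F_in - F_removed
F_out = 531 - 196
F_out = 335 kg/hr


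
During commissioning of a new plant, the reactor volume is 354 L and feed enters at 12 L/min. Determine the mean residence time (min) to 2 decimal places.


tau = V / v0
tau = 354 / 12
tau = 29.50 min


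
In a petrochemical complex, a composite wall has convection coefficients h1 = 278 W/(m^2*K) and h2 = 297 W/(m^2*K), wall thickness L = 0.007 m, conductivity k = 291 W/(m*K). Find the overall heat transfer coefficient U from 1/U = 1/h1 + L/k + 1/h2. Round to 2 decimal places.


1/U = 1/h1 + L/k + 1/h2
1/U = 1/278 + 0.007/291 + 1/297
1/U = 0.0035971223 + 2.4055e-05 + 0.0033670034
1/U = 0.0069881807
U = 143.10 W/(m^2*K)


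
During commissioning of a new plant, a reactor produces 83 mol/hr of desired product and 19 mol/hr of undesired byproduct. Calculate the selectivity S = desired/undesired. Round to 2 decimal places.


S = desired product rate / undesired product rate
S = 83 / 19
S = 4.37


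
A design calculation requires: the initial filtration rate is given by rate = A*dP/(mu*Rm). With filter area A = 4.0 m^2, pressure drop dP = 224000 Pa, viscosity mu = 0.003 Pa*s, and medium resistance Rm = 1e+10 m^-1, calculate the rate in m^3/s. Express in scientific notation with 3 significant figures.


rate = A * dP / (mu * Rm)
rate = 4.0 * 224000 / (0.003 * 1e+10)
rate = 896000.0 / 3.000e+07
rate = 2.99e-02 m^3/s


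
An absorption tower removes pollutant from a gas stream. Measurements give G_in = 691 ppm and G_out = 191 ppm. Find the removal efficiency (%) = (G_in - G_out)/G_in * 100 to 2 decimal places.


Efficiency = (G_in - G_out) / G_in * 100%
Efficiency = (691 - 191) / 691 * 100
Efficiency = 500 / 691 * 100
Efficiency = 72.36%


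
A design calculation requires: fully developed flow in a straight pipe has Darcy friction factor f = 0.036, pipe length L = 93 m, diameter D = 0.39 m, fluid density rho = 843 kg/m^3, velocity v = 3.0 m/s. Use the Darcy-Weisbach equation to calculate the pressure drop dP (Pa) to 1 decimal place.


dP = f * (L/D) * (rho*v^2/2)
dP = 0.036 * (93/0.39) * (843*3.0^2/2)
L/D = 238.46153846
rho*v^2/2 = 843*9.0/2 = 3793.5
dP = 0.036 * 238.46153846 * 3793.5
dP = 32565.7 Pa


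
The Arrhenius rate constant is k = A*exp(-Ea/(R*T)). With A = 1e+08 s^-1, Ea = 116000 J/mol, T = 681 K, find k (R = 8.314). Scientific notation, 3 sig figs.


k = A * exp(-Ea/(R*T))
k = 1e+08 * exp(-116000 / (8.314 * 681))
k = 1e+08 * exp(-20.488061)
k = 1.27e-01


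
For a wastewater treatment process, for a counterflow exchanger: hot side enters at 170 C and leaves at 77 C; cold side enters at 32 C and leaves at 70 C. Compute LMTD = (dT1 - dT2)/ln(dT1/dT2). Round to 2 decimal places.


dT1 = Th_in - Tc_out = 170 - 70 = 100
dT2 = Th_out - Tc_in = 77 - 32 = 45
LMTD = (dT1 - dT2) / ln(dT1/dT2)
LMTD = (100 - 45) / ln(100/45)
LMTD = 68.88 K


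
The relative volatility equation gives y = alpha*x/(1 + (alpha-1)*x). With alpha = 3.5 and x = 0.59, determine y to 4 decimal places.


y = alpha*x / (1 + (alpha-1)*x)
y = 3.5*0.59 / (1 + (3.5-1)*0.59)
y = 2.065 / (1 + 1.475)
y = 2.065 / 2.475
y = 0.8343


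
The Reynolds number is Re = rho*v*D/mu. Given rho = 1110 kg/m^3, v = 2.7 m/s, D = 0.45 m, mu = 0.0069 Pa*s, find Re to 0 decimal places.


Re = rho * v * D / mu
Re = 1110 * 2.7 * 0.45 / 0.0069
Re = 1348.65 / 0.0069
Re = 195457


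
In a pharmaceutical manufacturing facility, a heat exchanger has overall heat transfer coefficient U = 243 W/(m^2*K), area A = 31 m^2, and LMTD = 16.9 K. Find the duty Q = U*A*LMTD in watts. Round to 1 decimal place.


Q = U * A * LMTD
Q = 243 * 31 * 16.9
Q = 127307.7 W


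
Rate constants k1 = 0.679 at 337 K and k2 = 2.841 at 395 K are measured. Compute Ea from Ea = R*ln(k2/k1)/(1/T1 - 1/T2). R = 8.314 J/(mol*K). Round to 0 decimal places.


Ea = R * ln(k2/k1) / (1/T1 - 1/T2)
ln(k2/k1) = ln(2.841/0.679) = 1.4312903
1/T1 - 1/T2 = 1/337 - 1/395 = 0.000435713481
Ea = 8.314 * 1.4312903 / 0.000435713481
Ea = 27311 J/mol


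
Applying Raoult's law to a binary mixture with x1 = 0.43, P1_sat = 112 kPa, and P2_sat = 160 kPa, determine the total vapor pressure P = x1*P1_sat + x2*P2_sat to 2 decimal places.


P = x1*P1_sat + x2*P2_sat
x2 = 1 - x1 = 1 - 0.43 = 0.57
P = 0.43*112 + 0.57*160
P = 48.16 + 91.2
P = 139.36 kPa


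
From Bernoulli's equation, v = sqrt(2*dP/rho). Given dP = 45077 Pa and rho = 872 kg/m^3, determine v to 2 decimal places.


v = sqrt(2*dP/rho)
v = sqrt(2*45077/872)
v = sqrt(103.387615)
v = 10.17 m/s


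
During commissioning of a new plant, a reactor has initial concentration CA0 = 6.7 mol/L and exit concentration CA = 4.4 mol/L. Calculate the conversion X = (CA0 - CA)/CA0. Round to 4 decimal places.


X = (CA0 - CA) / CA0
X = (6.7 - 4.4) / 6.7
X = 2.3 / 6.7
X = 0.3433


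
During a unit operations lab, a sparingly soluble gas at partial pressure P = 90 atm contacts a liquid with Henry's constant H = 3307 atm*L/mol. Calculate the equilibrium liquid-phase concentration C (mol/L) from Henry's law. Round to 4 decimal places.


C = P / H
C = 90 / 3307
C = 0.0272 mol/L


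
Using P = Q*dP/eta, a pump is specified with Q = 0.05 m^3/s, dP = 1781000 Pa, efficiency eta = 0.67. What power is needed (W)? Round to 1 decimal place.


P = Q * dP / eta
P = 0.05 * 1781000 / 0.67
P = 89050.0 / 0.67
P = 132910.4 W


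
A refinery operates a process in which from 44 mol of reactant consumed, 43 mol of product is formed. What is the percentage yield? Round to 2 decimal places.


Yield = (moles product / moles consumed) * 100%
Yield = (43 / 44) * 100
Yield = 0.9773 * 100
Yield = 97.73%


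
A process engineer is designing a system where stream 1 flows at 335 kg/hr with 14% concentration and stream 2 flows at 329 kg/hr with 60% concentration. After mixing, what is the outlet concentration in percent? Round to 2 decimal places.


Mass balance on solute: F1*x1 + F2*x2 = F3*x3
F3 = F1 + F2 = 335 + 329 = 664 kg/hr
x3 = (F1*x1 + F2*x2)/F3
x3 = (335*0.14 + 329*0.6) / 664
x3 = 36.79%


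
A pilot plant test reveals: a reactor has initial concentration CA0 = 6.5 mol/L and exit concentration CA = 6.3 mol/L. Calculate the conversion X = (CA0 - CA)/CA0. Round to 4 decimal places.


X = (CA0 - CA) / CA0
X = (6.5 - 6.3) / 6.5
X = 0.2 / 6.5
X = 0.0308


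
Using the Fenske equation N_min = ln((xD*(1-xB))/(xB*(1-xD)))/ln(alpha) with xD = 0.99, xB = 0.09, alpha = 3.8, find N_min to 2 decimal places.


N_min = ln((xD*(1-xB))/(xB*(1-xD))) / ln(alpha)
Numerator inside ln: 0.9009 / 0.0009 = 1001.0
ln(1001.0) = 6.908755
ln(alpha) = ln(3.8) = 1.335001
N_min = 6.908755 / 1.335001 = 5.18


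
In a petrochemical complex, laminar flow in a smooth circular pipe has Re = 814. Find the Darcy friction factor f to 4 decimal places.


f = 64 / Re
f = 64 / 814
f = 0.0786


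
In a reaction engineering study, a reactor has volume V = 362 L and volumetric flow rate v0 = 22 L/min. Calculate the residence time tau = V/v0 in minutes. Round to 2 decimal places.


tau = V / v0
tau = 362 / 22
tau = 16.45 min


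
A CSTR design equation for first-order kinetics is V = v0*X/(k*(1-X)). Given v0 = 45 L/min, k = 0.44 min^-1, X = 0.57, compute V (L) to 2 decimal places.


V = v0 * X / (k * (1 - X))
V = 45 * 0.57 / (0.44 * (1 - 0.57))
V = 25.65 / (0.44 * 0.43)
V = 25.65 / 0.1892
V = 135.57 L


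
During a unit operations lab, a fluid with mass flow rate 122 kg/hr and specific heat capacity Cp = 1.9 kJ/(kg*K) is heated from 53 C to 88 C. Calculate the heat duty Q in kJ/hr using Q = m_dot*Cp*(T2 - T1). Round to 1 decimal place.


Q = m_dot * Cp * (T2 - T1)
Q = 122 * 1.9 * (88 - 53)
Q = 122 * 1.9 * 35
Q = 8113.0 kJ/hr


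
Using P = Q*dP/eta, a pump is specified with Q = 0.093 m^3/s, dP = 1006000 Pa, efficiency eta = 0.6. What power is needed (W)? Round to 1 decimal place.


P = Q * dP / eta
P = 0.093 * 1006000 / 0.6
P = 93558.0 / 0.6
P = 155930.0 W


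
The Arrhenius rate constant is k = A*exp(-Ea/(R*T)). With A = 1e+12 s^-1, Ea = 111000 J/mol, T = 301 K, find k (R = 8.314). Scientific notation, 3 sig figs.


k = A * exp(-Ea/(R*T))
k = 1e+12 * exp(-111000 / (8.314 * 301))
k = 1e+12 * exp(-44.355396)
k = 5.45e-08


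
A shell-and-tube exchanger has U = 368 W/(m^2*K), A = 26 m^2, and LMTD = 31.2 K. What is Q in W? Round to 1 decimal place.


Q = U * A * LMTD
Q = 368 * 26 * 31.2
Q = 298521.6 W


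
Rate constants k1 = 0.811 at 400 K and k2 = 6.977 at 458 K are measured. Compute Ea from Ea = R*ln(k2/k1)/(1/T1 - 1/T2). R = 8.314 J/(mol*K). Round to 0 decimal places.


Ea = R * ln(k2/k1) / (1/T1 - 1/T2)
ln(k2/k1) = ln(6.977/0.811) = 2.1521062
1/T1 - 1/T2 = 1/400 - 1/458 = 0.000316593886
Ea = 8.314 * 2.1521062 / 0.000316593886
Ea = 56516 J/mol


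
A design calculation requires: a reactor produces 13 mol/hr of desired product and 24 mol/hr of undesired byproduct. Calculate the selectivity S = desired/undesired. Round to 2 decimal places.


S = desired product rate / undesired product rate
S = 13 / 24
S = 0.54


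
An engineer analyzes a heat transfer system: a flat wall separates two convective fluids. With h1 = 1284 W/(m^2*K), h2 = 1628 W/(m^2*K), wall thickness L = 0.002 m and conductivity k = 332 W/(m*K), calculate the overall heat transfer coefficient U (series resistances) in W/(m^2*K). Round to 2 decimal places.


1/U = 1/h1 + L/k + 1/h2
1/U = 1/1284 + 0.002/332 + 1/1628
1/U = 0.0007788162 + 6.0241e-06 + 0.0006142506
1/U = 0.0013990909
U = 714.75 W/(m^2*K)


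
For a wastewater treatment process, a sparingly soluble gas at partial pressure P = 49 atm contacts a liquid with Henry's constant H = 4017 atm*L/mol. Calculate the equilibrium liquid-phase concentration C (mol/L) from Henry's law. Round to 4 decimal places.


C = P / H
C = 49 / 4017
C = 0.0122 mol/L


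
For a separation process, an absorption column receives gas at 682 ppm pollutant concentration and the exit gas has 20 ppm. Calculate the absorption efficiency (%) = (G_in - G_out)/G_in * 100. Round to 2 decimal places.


Efficiency = (G_in - G_out) / G_in * 100%
Efficiency = (682 - 20) / 682 * 100
Efficiency = 662 / 682 * 100
Efficiency = 97.07%


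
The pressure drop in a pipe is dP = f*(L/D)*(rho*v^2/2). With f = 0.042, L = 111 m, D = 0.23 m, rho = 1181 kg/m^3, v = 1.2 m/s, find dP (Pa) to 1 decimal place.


dP = f * (L/D) * (rho*v^2/2)
dP = 0.042 * (111/0.23) * (1181*1.2^2/2)
L/D = 482.60869565
rho*v^2/2 = 1181*1.44/2 = 850.32
dP = 0.042 * 482.60869565 * 850.32
dP = 17235.6 Pa


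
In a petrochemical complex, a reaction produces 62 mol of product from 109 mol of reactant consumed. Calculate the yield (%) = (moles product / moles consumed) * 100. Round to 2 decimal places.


Yield = (moles product / moles consumed) * 100%
Yield = (62 / 109) * 100
Yield = 0.5688 * 100
Yield = 56.88%


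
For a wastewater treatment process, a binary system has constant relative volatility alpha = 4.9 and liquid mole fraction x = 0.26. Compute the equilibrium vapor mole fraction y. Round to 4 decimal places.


y = alpha*x / (1 + (alpha-1)*x)
y = 4.9*0.26 / (1 + (4.9-1)*0.26)
y = 1.274 / (1 + 1.014)
y = 1.274 / 2.014
y = 0.6326


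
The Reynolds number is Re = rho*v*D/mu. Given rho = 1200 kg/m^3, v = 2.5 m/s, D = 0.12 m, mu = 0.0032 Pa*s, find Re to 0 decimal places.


Re = rho * v * D / mu
Re = 1200 * 2.5 * 0.12 / 0.0032
Re = 360.0 / 0.0032
Re = 112500


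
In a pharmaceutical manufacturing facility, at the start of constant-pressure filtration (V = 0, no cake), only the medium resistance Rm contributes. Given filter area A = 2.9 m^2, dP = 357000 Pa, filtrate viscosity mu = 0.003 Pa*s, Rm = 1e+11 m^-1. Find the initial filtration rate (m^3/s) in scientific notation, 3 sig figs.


rate = A * dP / (mu * Rm)
rate = 2.9 * 357000 / (0.003 * 1e+11)
rate = 1035300.0 / 3.000e+08
rate = 3.45e-03 m^3/s


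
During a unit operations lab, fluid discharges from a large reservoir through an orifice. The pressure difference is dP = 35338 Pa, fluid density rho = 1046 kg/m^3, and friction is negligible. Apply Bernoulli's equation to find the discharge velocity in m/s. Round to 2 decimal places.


v = sqrt(2*dP/rho)
v = sqrt(2*35338/1046)
v = sqrt(67.567878)
v = 8.22 m/s


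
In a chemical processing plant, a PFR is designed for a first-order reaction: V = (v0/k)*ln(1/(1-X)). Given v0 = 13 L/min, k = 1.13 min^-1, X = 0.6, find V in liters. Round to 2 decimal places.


V = (v0/k) * ln(1/(1-X))
V = (13/1.13) * ln(1/(1-0.6))
V = 11.504425 * ln(2.5)
V = 11.504425 * 0.916291
V = 10.54 L


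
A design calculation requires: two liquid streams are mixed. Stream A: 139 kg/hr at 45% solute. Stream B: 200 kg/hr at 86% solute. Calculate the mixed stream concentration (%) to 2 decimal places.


Mass balance on solute: F1*x1 + F2*x2 = F3*x3
F3 = F1 + F2 = 139 + 200 = 339 kg/hr
x3 = (F1*x1 + F2*x2)/F3
x3 = (139*0.45 + 200*0.86) / 339
x3 = 69.19%


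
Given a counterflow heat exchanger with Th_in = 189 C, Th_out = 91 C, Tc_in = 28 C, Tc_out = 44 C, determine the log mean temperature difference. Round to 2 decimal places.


dT1 = Th_in - Tc_out = 189 - 44 = 145
dT2 = Th_out - Tc_in = 91 - 28 = 63
LMTD = (dT1 - dT2) / ln(dT1/dT2)
LMTD = (145 - 63) / ln(145/63)
LMTD = 98.37 K


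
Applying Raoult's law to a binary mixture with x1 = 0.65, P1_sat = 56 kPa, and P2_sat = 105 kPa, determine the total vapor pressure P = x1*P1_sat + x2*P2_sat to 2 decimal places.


P = x1*P1_sat + x2*P2_sat
x2 = 1 - x1 = 1 - 0.65 = 0.35
P = 0.65*56 + 0.35*105
P = 36.4 + 36.75
P = 73.15 kPa


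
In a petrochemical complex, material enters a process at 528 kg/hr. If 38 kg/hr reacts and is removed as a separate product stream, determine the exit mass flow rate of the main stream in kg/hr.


Steady-state mass balance on the main outlet: F_out = F_in - F_removed
F_out = 528 - 38
F_out = 490 kg/hr


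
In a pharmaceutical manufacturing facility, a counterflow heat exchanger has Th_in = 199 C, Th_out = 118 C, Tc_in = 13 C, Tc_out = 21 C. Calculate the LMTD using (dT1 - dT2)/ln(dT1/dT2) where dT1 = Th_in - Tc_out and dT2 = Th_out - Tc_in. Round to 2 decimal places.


dT1 = Th_in - Tc_out = 199 - 21 = 178
dT2 = Th_out - Tc_in = 118 - 13 = 105
LMTD = (dT1 - dT2) / ln(dT1/dT2)
LMTD = (178 - 105) / ln(178/105)
LMTD = 138.30 K


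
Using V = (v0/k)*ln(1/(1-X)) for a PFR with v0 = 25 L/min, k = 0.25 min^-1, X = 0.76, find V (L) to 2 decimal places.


V = (v0/k) * ln(1/(1-X))
V = (25/0.25) * ln(1/(1-0.76))
V = 100.0 * ln(4.166667)
V = 100.0 * 1.427116
V = 142.71 L


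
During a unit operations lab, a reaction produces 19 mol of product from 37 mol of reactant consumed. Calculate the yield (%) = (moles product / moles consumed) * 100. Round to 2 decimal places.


Yield = (moles product / moles consumed) * 100%
Yield = (19 / 37) * 100
Yield = 0.5135 * 100
Yield = 51.35%


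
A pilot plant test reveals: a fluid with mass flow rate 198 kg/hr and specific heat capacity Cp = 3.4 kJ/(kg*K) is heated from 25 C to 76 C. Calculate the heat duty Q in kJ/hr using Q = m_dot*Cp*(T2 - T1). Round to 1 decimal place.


Q = m_dot * Cp * (T2 - T1)
Q = 198 * 3.4 * (76 - 25)
Q = 198 * 3.4 * 51
Q = 34333.2 kJ/hr


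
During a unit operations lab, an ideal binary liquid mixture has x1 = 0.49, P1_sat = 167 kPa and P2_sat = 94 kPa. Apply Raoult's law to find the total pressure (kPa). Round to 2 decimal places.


P = x1*P1_sat + x2*P2_sat
x2 = 1 - x1 = 1 - 0.49 = 0.51
P = 0.49*167 + 0.51*94
P = 81.83 + 47.94
P = 129.77 kPa


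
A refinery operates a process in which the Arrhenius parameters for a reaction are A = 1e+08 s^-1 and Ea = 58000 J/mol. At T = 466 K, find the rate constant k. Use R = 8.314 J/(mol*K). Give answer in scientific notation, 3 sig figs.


k = A * exp(-Ea/(R*T))
k = 1e+08 * exp(-58000 / (8.314 * 466))
k = 1e+08 * exp(-14.970354)
k = 3.15e+01


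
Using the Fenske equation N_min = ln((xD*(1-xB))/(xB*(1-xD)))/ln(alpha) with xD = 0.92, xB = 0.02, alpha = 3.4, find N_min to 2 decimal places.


N_min = ln((xD*(1-xB))/(xB*(1-xD))) / ln(alpha)
Numerator inside ln: 0.9016 / 0.0016 = 563.5
ln(563.5) = 6.334167
ln(alpha) = ln(3.4) = 1.223775
N_min = 6.334167 / 1.223775 = 5.18


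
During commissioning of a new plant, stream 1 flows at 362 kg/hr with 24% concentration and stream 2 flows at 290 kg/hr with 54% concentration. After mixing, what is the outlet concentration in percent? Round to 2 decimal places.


Mass balance on solute: F1*x1 + F2*x2 = F3*x3
F3 = F1 + F2 = 362 + 290 = 652 kg/hr
x3 = (F1*x1 + F2*x2)/F3
x3 = (362*0.24 + 290*0.54) / 652
x3 = 37.34%


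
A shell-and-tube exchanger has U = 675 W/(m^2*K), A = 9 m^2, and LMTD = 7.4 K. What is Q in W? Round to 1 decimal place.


Q = U * A * LMTD
Q = 675 * 9 * 7.4
Q = 44955.0 W


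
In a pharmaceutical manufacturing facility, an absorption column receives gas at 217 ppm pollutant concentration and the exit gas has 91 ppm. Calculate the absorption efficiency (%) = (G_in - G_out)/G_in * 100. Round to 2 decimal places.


Efficiency = (G_in - G_out) / G_in * 100%
Efficiency = (217 - 91) / 217 * 100
Efficiency = 126 / 217 * 100
Efficiency = 58.06%


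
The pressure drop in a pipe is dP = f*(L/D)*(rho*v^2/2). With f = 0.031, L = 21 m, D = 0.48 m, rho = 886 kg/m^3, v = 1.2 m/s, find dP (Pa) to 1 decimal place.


dP = f * (L/D) * (rho*v^2/2)
dP = 0.031 * (21/0.48) * (886*1.2^2/2)
L/D = 43.75
rho*v^2/2 = 886*1.44/2 = 637.92
dP = 0.031 * 43.75 * 637.92
dP = 865.2 Pa


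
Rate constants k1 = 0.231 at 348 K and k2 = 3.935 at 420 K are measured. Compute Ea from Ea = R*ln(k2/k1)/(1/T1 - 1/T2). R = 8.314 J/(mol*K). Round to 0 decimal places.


Ea = R * ln(k2/k1) / (1/T1 - 1/T2)
ln(k2/k1) = ln(3.935/0.231) = 2.8352485
1/T1 - 1/T2 = 1/348 - 1/420 = 0.000492610837
Ea = 8.314 * 2.8352485 / 0.000492610837
Ea = 47852 J/mol


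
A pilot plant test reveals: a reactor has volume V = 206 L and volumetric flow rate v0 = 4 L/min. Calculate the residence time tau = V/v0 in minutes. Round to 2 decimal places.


tau = V / v0
tau = 206 / 4
tau = 51.50 min


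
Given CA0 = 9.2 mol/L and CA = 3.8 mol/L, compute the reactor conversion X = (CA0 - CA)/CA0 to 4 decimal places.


X = (CA0 - CA) / CA0
X = (9.2 - 3.8) / 9.2
X = 5.4 / 9.2
X = 0.5870


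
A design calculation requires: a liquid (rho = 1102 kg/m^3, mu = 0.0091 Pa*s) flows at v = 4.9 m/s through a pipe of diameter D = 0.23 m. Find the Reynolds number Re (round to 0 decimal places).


Re = rho * v * D / mu
Re = 1102 * 4.9 * 0.23 / 0.0091
Re = 1241.954 / 0.0091
Re = 136478


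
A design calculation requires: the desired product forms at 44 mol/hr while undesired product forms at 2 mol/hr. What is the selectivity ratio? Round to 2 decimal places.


S = desired product rate / undesired product rate
S = 44 / 2
S = 22.00


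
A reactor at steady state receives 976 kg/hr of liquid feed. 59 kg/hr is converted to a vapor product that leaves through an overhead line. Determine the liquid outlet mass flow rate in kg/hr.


Steady-state mass balance on the main outlet: F_out = F_in - F_removed
F_out = 976 - 59
F_out = 917 kg/hr


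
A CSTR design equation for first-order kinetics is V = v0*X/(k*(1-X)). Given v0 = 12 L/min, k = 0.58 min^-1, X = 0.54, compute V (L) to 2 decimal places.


V = v0 * X / (k * (1 - X))
V = 12 * 0.54 / (0.58 * (1 - 0.54))
V = 6.48 / (0.58 * 0.46)
V = 6.48 / 0.2668
V = 24.29 L


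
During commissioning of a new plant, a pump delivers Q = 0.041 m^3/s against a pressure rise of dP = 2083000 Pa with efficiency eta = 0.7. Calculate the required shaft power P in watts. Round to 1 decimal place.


P = Q * dP / eta
P = 0.041 * 2083000 / 0.7
P = 85403.0 / 0.7
P = 122004.3 W


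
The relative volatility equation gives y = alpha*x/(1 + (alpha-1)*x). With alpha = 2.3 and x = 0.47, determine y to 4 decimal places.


y = alpha*x / (1 + (alpha-1)*x)
y = 2.3*0.47 / (1 + (2.3-1)*0.47)
y = 1.081 / (1 + 0.611)
y = 1.081 / 1.611
y = 0.6710


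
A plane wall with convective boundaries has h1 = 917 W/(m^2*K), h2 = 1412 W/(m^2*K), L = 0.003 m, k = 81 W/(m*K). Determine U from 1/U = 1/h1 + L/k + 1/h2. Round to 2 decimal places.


1/U = 1/h1 + L/k + 1/h2
1/U = 1/917 + 0.003/81 + 1/1412
1/U = 0.0010905125 + 3.7037e-05 + 0.0007082153
1/U = 0.0018357648
U = 544.73 W/(m^2*K)


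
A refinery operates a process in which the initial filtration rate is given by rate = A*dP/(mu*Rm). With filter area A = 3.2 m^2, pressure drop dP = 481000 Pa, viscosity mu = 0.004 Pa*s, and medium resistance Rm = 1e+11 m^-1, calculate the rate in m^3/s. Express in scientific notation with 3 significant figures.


rate = A * dP / (mu * Rm)
rate = 3.2 * 481000 / (0.004 * 1e+11)
rate = 1539200.0 / 4.000e+08
rate = 3.85e-03 m^3/s


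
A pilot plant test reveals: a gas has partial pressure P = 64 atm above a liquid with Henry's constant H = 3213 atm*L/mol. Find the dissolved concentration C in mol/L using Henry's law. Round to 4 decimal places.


C = P / H
C = 64 / 3213
C = 0.0199 mol/L


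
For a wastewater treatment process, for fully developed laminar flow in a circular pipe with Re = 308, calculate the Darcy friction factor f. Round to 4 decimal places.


f = 64 / Re
f = 64 / 308
f = 0.2078


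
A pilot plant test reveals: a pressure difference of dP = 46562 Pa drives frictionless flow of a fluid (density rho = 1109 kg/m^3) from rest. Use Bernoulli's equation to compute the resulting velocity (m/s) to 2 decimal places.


v = sqrt(2*dP/rho)
v = sqrt(2*46562/1109)
v = sqrt(83.971145)
v = 9.16 m/s


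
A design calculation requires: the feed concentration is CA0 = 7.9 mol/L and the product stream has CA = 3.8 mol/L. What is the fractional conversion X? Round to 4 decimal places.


X = (CA0 - CA) / CA0
X = (7.9 - 3.8) / 7.9
X = 4.1 / 7.9
X = 0.5190


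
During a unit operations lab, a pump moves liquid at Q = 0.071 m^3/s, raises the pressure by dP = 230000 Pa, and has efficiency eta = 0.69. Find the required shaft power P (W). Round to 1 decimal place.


P = Q * dP / eta
P = 0.071 * 230000 / 0.69
P = 16330.0 / 0.69
P = 23666.7 W


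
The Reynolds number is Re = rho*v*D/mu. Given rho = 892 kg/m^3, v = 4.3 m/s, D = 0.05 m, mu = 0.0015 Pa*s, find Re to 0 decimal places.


Re = rho * v * D / mu
Re = 892 * 4.3 * 0.05 / 0.0015
Re = 191.78 / 0.0015
Re = 127853


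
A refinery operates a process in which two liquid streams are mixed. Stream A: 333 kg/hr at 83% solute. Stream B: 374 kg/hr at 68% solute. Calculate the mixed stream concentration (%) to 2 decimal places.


Mass balance on solute: F1*x1 + F2*x2 = F3*x3
F3 = F1 + F2 = 333 + 374 = 707 kg/hr
x3 = (F1*x1 + F2*x2)/F3
x3 = (333*0.83 + 374*0.68) / 707
x3 = 75.07%


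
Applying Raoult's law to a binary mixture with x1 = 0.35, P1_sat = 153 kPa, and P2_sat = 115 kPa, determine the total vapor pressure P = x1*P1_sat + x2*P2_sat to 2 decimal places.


P = x1*P1_sat + x2*P2_sat
x2 = 1 - x1 = 1 - 0.35 = 0.65
P = 0.35*153 + 0.65*115
P = 53.55 + 74.75
P = 128.30 kPa


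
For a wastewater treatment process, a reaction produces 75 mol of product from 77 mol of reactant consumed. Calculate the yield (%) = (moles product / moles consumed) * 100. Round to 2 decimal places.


Yield = (moles product / moles consumed) * 100%
Yield = (75 / 77) * 100
Yield = 0.974 * 100
Yield = 97.40%


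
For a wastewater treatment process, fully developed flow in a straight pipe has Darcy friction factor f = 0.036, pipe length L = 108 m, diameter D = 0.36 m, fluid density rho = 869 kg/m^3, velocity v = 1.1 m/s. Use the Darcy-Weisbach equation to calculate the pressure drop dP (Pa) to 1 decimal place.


dP = f * (L/D) * (rho*v^2/2)
dP = 0.036 * (108/0.36) * (869*1.1^2/2)
L/D = 300.0
rho*v^2/2 = 869*1.21/2 = 525.745
dP = 0.036 * 300.0 * 525.745
dP = 5678.0 Pa


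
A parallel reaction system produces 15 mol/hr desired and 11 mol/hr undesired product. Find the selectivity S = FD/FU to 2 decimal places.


S = desired product rate / undesired product rate
S = 15 / 11
S = 1.36


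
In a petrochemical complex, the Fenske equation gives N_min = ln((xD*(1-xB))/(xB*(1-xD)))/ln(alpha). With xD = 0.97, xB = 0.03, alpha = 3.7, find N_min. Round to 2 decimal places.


N_min = ln((xD*(1-xB))/(xB*(1-xD))) / ln(alpha)
Numerator inside ln: 0.9409 / 0.0009 = 1045.444444
ln(1045.444444) = 6.952197
ln(alpha) = ln(3.7) = 1.308333
N_min = 6.952197 / 1.308333 = 5.31


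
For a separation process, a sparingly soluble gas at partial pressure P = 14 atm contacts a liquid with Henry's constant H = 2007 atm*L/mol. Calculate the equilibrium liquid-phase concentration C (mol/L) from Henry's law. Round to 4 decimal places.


C = P / H
C = 14 / 2007
C = 0.0070 mol/L


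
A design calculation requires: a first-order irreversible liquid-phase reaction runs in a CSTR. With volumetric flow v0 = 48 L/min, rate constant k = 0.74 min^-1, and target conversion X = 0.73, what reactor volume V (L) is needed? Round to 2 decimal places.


V = v0 * X / (k * (1 - X))
V = 48 * 0.73 / (0.74 * (1 - 0.73))
V = 35.04 / (0.74 * 0.27)
V = 35.04 / 0.1998
V = 175.38 L


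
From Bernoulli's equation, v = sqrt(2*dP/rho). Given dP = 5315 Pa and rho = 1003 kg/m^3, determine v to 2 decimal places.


v = sqrt(2*dP/rho)
v = sqrt(2*5315/1003)
v = sqrt(10.598205)
v = 3.26 m/s


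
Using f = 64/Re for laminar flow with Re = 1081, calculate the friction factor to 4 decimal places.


f = 64 / Re
f = 64 / 1081
f = 0.0592


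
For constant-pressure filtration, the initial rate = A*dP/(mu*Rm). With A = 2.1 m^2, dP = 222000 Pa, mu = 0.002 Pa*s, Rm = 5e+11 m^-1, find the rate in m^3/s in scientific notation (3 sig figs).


rate = A * dP / (mu * Rm)
rate = 2.1 * 222000 / (0.002 * 5e+11)
rate = 466200.0 / 1.000e+09
rate = 4.66e-04 m^3/s


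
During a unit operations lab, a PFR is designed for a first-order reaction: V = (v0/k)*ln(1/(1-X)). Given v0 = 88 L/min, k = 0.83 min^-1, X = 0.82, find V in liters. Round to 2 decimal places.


V = (v0/k) * ln(1/(1-X))
V = (88/0.83) * ln(1/(1-0.82))
V = 106.024096 * ln(5.555556)
V = 106.024096 * 1.714799
V = 181.81 L


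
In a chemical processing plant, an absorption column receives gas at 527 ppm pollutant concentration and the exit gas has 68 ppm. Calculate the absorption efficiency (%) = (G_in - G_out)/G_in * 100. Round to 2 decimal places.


Efficiency = (G_in - G_out) / G_in * 100%
Efficiency = (527 - 68) / 527 * 100
Efficiency = 459 / 527 * 100
Efficiency = 87.10%


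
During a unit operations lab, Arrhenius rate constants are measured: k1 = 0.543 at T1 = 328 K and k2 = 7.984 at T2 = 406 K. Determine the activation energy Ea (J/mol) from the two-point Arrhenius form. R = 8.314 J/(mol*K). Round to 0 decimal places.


Ea = R * ln(k2/k1) / (1/T1 - 1/T2)
ln(k2/k1) = ln(7.984/0.543) = 2.6880855
1/T1 - 1/T2 = 1/328 - 1/406 = 0.000585726301
Ea = 8.314 * 2.6880855 / 0.000585726301
Ea = 38156 J/mol


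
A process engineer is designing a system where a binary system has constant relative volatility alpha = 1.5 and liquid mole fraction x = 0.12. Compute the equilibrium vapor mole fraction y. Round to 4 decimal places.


y = alpha*x / (1 + (alpha-1)*x)
y = 1.5*0.12 / (1 + (1.5-1)*0.12)
y = 0.18 / (1 + 0.06)
y = 0.18 / 1.06
y = 0.1698


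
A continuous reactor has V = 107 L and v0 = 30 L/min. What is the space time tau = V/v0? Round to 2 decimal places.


tau = V / v0
tau = 107 / 30
tau = 3.57 min


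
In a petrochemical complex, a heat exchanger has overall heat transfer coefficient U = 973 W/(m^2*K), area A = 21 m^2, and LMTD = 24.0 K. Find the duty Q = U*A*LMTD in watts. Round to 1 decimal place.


Q = U * A * LMTD
Q = 973 * 21 * 24.0
Q = 490392.0 W


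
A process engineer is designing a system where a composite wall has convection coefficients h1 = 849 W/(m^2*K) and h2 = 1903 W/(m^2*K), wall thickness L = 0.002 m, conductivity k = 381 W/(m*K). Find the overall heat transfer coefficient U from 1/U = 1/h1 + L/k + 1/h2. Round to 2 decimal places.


1/U = 1/h1 + L/k + 1/h2
1/U = 1/849 + 0.002/381 + 1/1903
1/U = 0.0011778563 + 5.2493e-06 + 0.0005254861
1/U = 0.0017085917
U = 585.28 W/(m^2*K)


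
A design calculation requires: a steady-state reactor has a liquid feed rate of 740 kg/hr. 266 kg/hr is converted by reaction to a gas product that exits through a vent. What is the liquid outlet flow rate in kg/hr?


Steady-state mass balance on the main outlet: F_out = F_in - F_removed
F_out = 740 - 266
F_out = 474 kg/hr


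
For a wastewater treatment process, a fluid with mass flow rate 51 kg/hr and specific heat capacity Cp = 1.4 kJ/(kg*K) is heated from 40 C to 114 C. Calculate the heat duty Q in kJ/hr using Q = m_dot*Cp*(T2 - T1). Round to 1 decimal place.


Q = m_dot * Cp * (T2 - T1)
Q = 51 * 1.4 * (114 - 40)
Q = 51 * 1.4 * 74
Q = 5283.6 kJ/hr


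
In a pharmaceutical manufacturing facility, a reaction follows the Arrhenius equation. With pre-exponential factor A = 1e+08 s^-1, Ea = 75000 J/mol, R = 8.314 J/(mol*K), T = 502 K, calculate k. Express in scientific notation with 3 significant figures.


k = A * exp(-Ea/(R*T))
k = 1e+08 * exp(-75000 / (8.314 * 502))
k = 1e+08 * exp(-17.969977)
k = 1.57e+00


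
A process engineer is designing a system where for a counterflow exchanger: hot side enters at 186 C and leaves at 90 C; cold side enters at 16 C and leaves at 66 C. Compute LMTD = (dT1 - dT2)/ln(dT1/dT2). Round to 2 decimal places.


dT1 = Th_in - Tc_out = 186 - 66 = 120
dT2 = Th_out - Tc_in = 90 - 16 = 74
LMTD = (dT1 - dT2) / ln(dT1/dT2)
LMTD = (120 - 74) / ln(120/74)
LMTD = 95.15 K


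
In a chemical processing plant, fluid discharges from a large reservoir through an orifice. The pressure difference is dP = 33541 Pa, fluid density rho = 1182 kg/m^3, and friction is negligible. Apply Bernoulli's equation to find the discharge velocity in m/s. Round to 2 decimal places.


v = sqrt(2*dP/rho)
v = sqrt(2*33541/1182)
v = sqrt(56.752961)
v = 7.53 m/s


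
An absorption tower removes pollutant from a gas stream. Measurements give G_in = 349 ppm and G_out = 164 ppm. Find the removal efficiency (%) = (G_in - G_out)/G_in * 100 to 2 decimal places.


Efficiency = (G_in - G_out) / G_in * 100%
Efficiency = (349 - 164) / 349 * 100
Efficiency = 185 / 349 * 100
Efficiency = 53.01%


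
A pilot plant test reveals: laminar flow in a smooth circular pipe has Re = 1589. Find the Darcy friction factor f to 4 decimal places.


f = 64 / Re
f = 64 / 1589
f = 0.0403


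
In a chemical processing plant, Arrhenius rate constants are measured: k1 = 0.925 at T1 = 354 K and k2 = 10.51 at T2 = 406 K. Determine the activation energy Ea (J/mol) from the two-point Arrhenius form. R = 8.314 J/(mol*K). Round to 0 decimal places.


Ea = R * ln(k2/k1) / (1/T1 - 1/T2)
ln(k2/k1) = ln(10.51/0.925) = 2.4302887
1/T1 - 1/T2 = 1/354 - 1/406 = 0.00036180457
Ea = 8.314 * 2.4302887 / 0.00036180457
Ea = 55846 J/mol


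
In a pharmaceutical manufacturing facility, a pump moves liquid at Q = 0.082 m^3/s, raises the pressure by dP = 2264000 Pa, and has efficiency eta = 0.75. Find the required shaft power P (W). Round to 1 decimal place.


P = Q * dP / eta
P = 0.082 * 2264000 / 0.75
P = 185648.0 / 0.75
P = 247530.7 W


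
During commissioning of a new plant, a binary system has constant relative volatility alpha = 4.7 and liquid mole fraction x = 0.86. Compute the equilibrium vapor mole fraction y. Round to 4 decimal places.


y = alpha*x / (1 + (alpha-1)*x)
y = 4.7*0.86 / (1 + (4.7-1)*0.86)
y = 4.042 / (1 + 3.182)
y = 4.042 / 4.182
y = 0.9665


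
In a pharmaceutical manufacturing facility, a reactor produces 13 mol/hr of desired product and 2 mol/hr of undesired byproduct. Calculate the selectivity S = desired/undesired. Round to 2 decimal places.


S = desired product rate / undesired product rate
S = 13 / 2
S = 6.50


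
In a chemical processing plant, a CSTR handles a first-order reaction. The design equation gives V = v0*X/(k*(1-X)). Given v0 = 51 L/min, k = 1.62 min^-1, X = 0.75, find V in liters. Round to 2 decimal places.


V = v0 * X / (k * (1 - X))
V = 51 * 0.75 / (1.62 * (1 - 0.75))
V = 38.25 / (1.62 * 0.25)
V = 38.25 / 0.405
V = 94.44 L
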